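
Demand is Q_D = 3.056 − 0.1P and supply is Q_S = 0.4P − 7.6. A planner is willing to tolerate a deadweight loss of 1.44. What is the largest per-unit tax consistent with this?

In inverse form: demand P = 30.56 − 10Q, supply P = 19 + 2.5Q.
Competitive equilibrium: 30.56 − 10Q = 19 + 2.5Q → Q* = 0.9248, P* = 21.312.
A tax t gives ΔQ = t/12.5 and wedge t, so DWL = t²/25.
t²/25 = 1.44 → t² = 36 → t = 6.

6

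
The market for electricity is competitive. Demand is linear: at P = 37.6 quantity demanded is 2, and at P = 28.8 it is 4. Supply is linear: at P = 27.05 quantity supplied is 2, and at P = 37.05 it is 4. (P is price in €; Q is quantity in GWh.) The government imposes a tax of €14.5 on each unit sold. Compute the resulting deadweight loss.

€11.18

Demand slope = (28.8 − 37.6)/(4 − 2) = −4.4, so P = 46.4 − 4.4Q.
Supply slope = (37.05 − 27.05)/(4 − 2) = 5, so P = 17.05 + 5Q.
Competitive equilibrium: 46.4 − 4.4Q = 17.05 + 5Q → Q* = 3.1223, P* = 32.6617.
With the tax, the buyer price exceeds the seller price by 14.5: (46.4 − 4.4Q) − (17.05 + 5Q) = 14.5 → Q' = 1.5798.
ΔQ = 3.1223 − 1.5798 = 1.5425; the wedge equals the tax, 14.5.
Welfare loss = ½ × 1.5425 × 14.5 = €11.18.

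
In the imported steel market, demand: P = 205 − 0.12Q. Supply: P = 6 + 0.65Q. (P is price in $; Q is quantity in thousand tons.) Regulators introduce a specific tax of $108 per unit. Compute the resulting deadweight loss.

Competitive equilibrium: 205 − 0.12Q = 6 + 0.65Q → Q* = 258.4416, P* = 173.987.
With the tax, the buyer price exceeds the seller price by 108: (205 − 0.12Q) − (6 + 0.65Q) = 108 → Q' = 118.1818.
ΔQ = 258.4416 − 118.1818 = 140.2598; the wedge equals the tax, 108.
Deadweight loss = ½ × 140.2598 × 108 = $7574.03 thousand.

$7574.03 thousand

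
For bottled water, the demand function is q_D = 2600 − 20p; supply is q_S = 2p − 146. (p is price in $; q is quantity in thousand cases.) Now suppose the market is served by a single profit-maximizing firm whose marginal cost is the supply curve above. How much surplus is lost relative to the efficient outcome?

In inverse form: demand p = 130 − 0.05q, supply p = 73 + 0.5q.
Competitive equilibrium: 130 − 0.05q = 73 + 0.5q → q* = 103.6364, p* = 124.8182.
Marginal revenue: MR = 130 − 0.1q. Set MR = MC: 130 − 0.1q = 73 + 0.5q → q_m = 95.
Price p_m = 130 − 0.05·95 = 125.25; MC(q_m) = 73 + 0.5·95 = 120.5.
Competitive q* = 103.6364, so Δq = 8.6364; wedge = 125.25 − 120.5 = 4.75.
Welfare loss = ½ × 8.6364 × 4.75 = $20.51 thousand.

$20.51 thousand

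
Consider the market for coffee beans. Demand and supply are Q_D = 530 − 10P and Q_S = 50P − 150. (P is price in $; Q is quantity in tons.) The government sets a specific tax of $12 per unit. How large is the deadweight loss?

$600

In inverse form: demand P = 53 − 0.1Q, supply P = 3 + 0.02Q.
Competitive equilibrium: 53 − 0.1Q = 3 + 0.02Q → Q* = 416.6667, P* = 11.3333.
With the tax, the buyer price exceeds the seller price by 12: (53 − 0.1Q) − (3 + 0.02Q) = 12 → Q' = 316.6667.
ΔQ = 416.6667 − 316.6667 = 100; the wedge equals the tax, 12.
The triangle = ½ × 100 × 12 = $600.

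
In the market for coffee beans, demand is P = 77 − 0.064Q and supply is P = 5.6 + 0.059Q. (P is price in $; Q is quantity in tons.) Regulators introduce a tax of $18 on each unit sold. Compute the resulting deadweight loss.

$1317.07

Competitive equilibrium: 77 − 0.064Q = 5.6 + 0.059Q → Q* = 580.4878, P* = 39.8488.
With the tax, the buyer price exceeds the seller price by 18: (77 − 0.064Q) − (5.6 + 0.059Q) = 18 → Q' = 434.1463.
ΔQ = 580.4878 − 434.1463 = 146.3415; the wedge equals the tax, 18.
Deadweight loss = ½ × 146.3415 × 18 = $1317.07.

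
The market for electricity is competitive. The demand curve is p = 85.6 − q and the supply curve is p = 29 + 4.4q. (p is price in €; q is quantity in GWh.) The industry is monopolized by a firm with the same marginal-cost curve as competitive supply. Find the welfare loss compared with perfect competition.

Competitive equilibrium: 85.6 − q = 29 + 4.4q → q* = 10.4815, p* = 75.1185.
Marginal revenue: MR = 85.6 − 2q. Set MR = MC: 85.6 − 2q = 29 + 4.4q → q_m = 8.8438.
Price p_m = 85.6 − 1·8.8438 = 76.7562; MC(q_m) = 29 + 4.4·8.8438 = 67.9127.
Competitive q* = 10.4815, so Δq = 1.6377; wedge = 76.7562 − 67.9127 = 8.8435.
Deadweight loss = ½ × 1.6377 × 8.8435 = €7.24.

€7.24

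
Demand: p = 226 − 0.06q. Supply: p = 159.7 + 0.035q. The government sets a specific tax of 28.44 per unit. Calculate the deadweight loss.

4257.02

Competitive equilibrium: 226 − 0.06q = 159.7 + 0.035q → q* = 697.8947, p* = 184.1263.
With the tax, the buyer price exceeds the seller price by 28.44: (226 − 0.06q) − (159.7 + 0.035q) = 28.44 → q' = 398.5263.
Δq = 697.8947 − 398.5263 = 299.3684; the wedge equals the tax, 28.44.
The triangle = ½ × 299.3684 × 28.44 = 4257.02.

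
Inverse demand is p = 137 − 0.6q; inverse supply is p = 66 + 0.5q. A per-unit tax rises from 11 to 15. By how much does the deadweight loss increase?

Competitive equilibrium: 137 − 0.6q = 66 + 0.5q → q* = 64.5455, p* = 98.2727.
For a per-unit tax t: Δq = t/1.1, so DWL = ½·t·(t/1.1) = t²/2.2.
At t = 11: DWL = 55. At t = 15: DWL = 102.273.
Increase = 102.273 − 55 = 47.27.

47.27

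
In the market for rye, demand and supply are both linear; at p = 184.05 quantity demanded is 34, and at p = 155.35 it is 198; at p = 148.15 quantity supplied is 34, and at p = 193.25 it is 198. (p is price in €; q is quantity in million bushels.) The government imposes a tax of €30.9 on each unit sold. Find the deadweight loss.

€1060.90 million

Demand slope = (155.35 − 184.05)/(198 − 34) = −0.175, so p = 190 − 0.175q.
Supply slope = (193.25 − 148.15)/(198 − 34) = 0.275, so p = 138.8 + 0.275q.
Competitive equilibrium: 190 − 0.175q = 138.8 + 0.275q → q* = 113.7778, p* = 170.0889.
With the tax, the buyer price exceeds the seller price by 30.9: (190 − 0.175q) − (138.8 + 0.275q) = 30.9 → q' = 45.1111.
Δq = 113.7778 − 45.1111 = 68.6667; the wedge equals the tax, 30.9.
The triangle = ½ × 68.6667 × 30.9 = €1060.90 million.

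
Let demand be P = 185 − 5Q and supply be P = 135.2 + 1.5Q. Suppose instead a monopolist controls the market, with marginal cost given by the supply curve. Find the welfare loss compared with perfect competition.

36.06

Competitive equilibrium: 185 − 5Q = 135.2 + 1.5Q → Q* = 7.6615, P* = 146.6923.
Marginal revenue: MR = 185 − 10Q. Set MR = MC: 185 − 10Q = 135.2 + 1.5Q → Q_m = 4.3304.
Price P_m = 185 − 5·4.3304 = 163.348; MC(Q_m) = 135.2 + 1.5·4.3304 = 141.6956.
Competitive Q* = 7.6615, so ΔQ = 3.3311; wedge = 163.348 − 141.6956 = 21.6524.
Deadweight loss = ½ × 3.3311 × 21.6524 = 36.06.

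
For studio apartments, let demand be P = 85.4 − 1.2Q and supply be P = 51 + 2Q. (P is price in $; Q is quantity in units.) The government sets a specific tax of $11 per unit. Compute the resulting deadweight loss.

$18.91

Competitive equilibrium: 85.4 − 1.2Q = 51 + 2Q → Q* = 10.75, P* = 72.5.
With the tax, the buyer price exceeds the seller price by 11: (85.4 − 1.2Q) − (51 + 2Q) = 11 → Q' = 7.3125.
ΔQ = 10.75 − 7.3125 = 3.4375; the wedge equals the tax, 11.
Deadweight loss = ½ × 3.4375 × 11 = $18.91.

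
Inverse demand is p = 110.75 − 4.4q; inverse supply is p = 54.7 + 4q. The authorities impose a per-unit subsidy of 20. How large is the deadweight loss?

23.81

Competitive equilibrium: 110.75 − 4.4q = 54.7 + 4q → q* = 6.6726, p* = 81.3905.
The subsidy lowers effective supply by 20: p = 34.7 + 4q.
New quantity: 110.75 − 4.4q = 34.7 + 4q → q' = 9.0536.
Overproduction Δq = 9.0536 − 6.6726 = 2.381; wedge = subsidy = 20.
Deadweight loss = ½ × 2.381 × 20 = 23.81.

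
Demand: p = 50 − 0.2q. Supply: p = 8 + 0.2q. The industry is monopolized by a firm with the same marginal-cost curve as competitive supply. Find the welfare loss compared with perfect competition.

Competitive equilibrium: 50 − 0.2q = 8 + 0.2q → q* = 105, p* = 29.
Marginal revenue: MR = 50 − 0.4q. Set MR = MC: 50 − 0.4q = 8 + 0.2q → q_m = 70.
Price p_m = 50 − 0.2·70 = 36; MC(q_m) = 8 + 0.2·70 = 22.
Competitive q* = 105, so Δq = 35; wedge = 36 − 22 = 14.
Welfare loss = ½ × 35 × 14 = 245.

245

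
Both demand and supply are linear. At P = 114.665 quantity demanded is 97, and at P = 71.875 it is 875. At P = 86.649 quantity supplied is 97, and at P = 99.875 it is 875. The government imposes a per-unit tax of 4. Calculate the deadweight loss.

Demand slope = (71.875 − 114.665)/(875 − 97) = −0.055, so P = 120 − 0.055Q.
Supply slope = (99.875 − 86.649)/(875 − 97) = 0.017, so P = 85 + 0.017Q.
Competitive equilibrium: 120 − 0.055Q = 85 + 0.017Q → Q* = 486.1111, P* = 93.2639.
With the tax, the buyer price exceeds the seller price by 4: (120 − 0.055Q) − (85 + 0.017Q) = 4 → Q' = 430.5556.
ΔQ = 486.1111 − 430.5556 = 55.5555; the wedge equals the tax, 4.
Deadweight loss = ½ × 55.5555 × 4 = 111.11.

111.11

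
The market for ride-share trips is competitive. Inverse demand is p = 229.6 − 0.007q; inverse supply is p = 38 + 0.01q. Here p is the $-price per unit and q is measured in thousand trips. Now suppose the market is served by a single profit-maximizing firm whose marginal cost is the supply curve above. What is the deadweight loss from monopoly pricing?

Competitive equilibrium: 229.6 − 0.007q = 38 + 0.01q → q* = 11270.588235, p* = 150.705882.
Marginal revenue: MR = 229.6 − 0.014q. Set MR = MC: 229.6 − 0.014q = 38 + 0.01q → q_m = 7983.333333.
Price p_m = 229.6 − 0.007·7983.333333 = 173.716667; MC(q_m) = 38 + 0.01·7983.333333 = 117.833333.
Competitive q* = 11270.588235, so Δq = 3287.254902; wedge = 173.716667 − 117.833333 = 55.883334.
The triangle = ½ × 3287.254902 × 55.883334 = $91851.38 thousand.

$91851.38 thousand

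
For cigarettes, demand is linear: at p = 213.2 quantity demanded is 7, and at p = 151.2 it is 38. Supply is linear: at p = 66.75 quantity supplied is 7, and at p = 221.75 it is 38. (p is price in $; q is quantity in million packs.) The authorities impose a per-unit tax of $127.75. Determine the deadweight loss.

$1165.72 million

Demand slope = (151.2 − 213.2)/(38 − 7) = −2, so p = 227.2 − 2q.
Supply slope = (221.75 − 66.75)/(38 − 7) = 5, so p = 31.75 + 5q.
Competitive equilibrium: 227.2 − 2q = 31.75 + 5q → q* = 27.9214, p* = 171.3571.
With the tax, the buyer price exceeds the seller price by 127.75: (227.2 − 2q) − (31.75 + 5q) = 127.75 → q' = 9.6714.
Δq = 27.9214 − 9.6714 = 18.25; the wedge equals the tax, 127.75.
DWL = ½ × 18.25 × 127.75 = $1165.72 million.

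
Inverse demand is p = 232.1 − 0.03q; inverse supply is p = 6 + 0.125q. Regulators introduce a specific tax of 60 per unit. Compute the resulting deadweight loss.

11612.90

Competitive equilibrium: 232.1 − 0.03q = 6 + 0.125q → q* = 1458.7097, p* = 188.3387.
With the tax, the buyer price exceeds the seller price by 60: (232.1 − 0.03q) − (6 + 0.125q) = 60 → q' = 1071.6129.
Δq = 1458.7097 − 1071.6129 = 387.0968; the wedge equals the tax, 60.
The triangle = ½ × 387.0968 × 60 = 11612.90.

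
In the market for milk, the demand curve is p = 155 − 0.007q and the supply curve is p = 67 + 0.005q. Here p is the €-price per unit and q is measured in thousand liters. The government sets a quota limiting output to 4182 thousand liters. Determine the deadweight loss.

€59585.41 thousand

Competitive equilibrium: 155 − 0.007q = 67 + 0.005q → q* = 7333.3333, p* = 103.6667.
At q = 4182: demand price = 155 − 0.007·4182 = 125.726; supply price = 67 + 0.005·4182 = 87.91.
Δq = 7333.3333 − 4182 = 3151.3333; wedge = 125.726 − 87.91 = 37.816.
DWL = ½ × 3151.3333 × 37.816 = €59585.41 thousand.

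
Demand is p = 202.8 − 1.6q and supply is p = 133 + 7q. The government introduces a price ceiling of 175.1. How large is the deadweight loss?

Competitive equilibrium: 202.8 − 1.6q = 133 + 7q → q* = 8.1163, p* = 189.814.
At the ceiling p = 175.1, quantity supplied = (175.1 − 133)/7 = 6.0143.
Willingness to pay at q' = 6.0143: 202.8 − 1.6·6.0143 = 193.1771.
Δq = 8.1163 − 6.0143 = 2.102; wedge = 193.1771 − 175.1 = 18.0771.
Deadweight loss = ½ × 2.102 × 18.0771 = 19.

19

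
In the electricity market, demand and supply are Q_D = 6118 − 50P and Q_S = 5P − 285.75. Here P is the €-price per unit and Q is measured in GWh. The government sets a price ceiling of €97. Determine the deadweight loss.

In inverse form: demand P = 122.36 − 0.02Q, supply P = 57.15 + 0.2Q.
Competitive equilibrium: 122.36 − 0.02Q = 57.15 + 0.2Q → Q* = 296.4091, P* = 116.4318.
At the ceiling P = 97, quantity supplied = (97 − 57.15)/0.2 = 199.25.
Willingness to pay at Q' = 199.25: 122.36 − 0.02·199.25 = 118.375.
ΔQ = 296.4091 − 199.25 = 97.1591; wedge = 118.375 − 97 = 21.375.
Welfare loss = ½ × 97.1591 × 21.375 = €1038.39.

€1038.39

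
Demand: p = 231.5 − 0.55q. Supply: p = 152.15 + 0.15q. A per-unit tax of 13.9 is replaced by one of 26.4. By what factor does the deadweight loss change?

3.607

Competitive equilibrium: 231.5 − 0.55q = 152.15 + 0.15q → q* = 113.3571, p* = 169.1536.
For a per-unit tax t: Δq = t/0.7, so DWL = ½·t·(t/0.7) = t²/1.4.
At t = 13.9: DWL = 138.007. At t = 26.4: DWL = 497.829.
Ratio = (26.4/13.9)² = 3.607.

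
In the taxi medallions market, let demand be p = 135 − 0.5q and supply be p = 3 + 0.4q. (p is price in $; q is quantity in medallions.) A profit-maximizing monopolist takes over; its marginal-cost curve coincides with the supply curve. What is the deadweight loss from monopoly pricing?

$1234.69

Competitive equilibrium: 135 − 0.5q = 3 + 0.4q → q* = 146.66667, p* = 61.66667.
Marginal revenue: MR = 135 − q. Set MR = MC: 135 − q = 3 + 0.4q → q_m = 94.28571.
Price p_m = 135 − 0.5·94.28571 = 87.85715; MC(q_m) = 3 + 0.4·94.28571 = 40.71428.
Competitive q* = 146.66667, so Δq = 52.38096; wedge = 87.85715 − 40.71428 = 47.14287.
Welfare loss = ½ × 52.38096 × 47.14287 = $1234.69.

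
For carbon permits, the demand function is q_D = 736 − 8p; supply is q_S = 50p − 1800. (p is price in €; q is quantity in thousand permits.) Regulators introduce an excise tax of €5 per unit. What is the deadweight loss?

€86.21 thousand

In inverse form: demand p = 92 − 0.125q, supply p = 36 + 0.02q.
Competitive equilibrium: 92 − 0.125q = 36 + 0.02q → q* = 386.2069, p* = 43.7241.
With the tax, the buyer price exceeds the seller price by 5: (92 − 0.125q) − (36 + 0.02q) = 5 → q' = 351.7241.
Δq = 386.2069 − 351.7241 = 34.4828; the wedge equals the tax, 5.
Welfare loss = ½ × 34.4828 × 5 = €86.21 thousand.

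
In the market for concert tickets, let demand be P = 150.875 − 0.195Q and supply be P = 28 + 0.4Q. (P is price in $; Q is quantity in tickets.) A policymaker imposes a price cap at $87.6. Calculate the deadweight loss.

Competitive equilibrium: 150.875 − 0.195Q = 28 + 0.4Q → Q* = 206.5126, P* = 110.605.
At the ceiling P = 87.6, quantity supplied = (87.6 − 28)/0.4 = 149.
Willingness to pay at Q' = 149: 150.875 − 0.195·149 = 121.82.
ΔQ = 206.5126 − 149 = 57.5126; wedge = 121.82 − 87.6 = 34.22.
Deadweight loss = ½ × 57.5126 × 34.22 = $984.04.

$984.04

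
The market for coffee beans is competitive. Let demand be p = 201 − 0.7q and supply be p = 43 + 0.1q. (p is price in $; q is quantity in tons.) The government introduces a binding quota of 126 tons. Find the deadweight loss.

Competitive equilibrium: 201 − 0.7q = 43 + 0.1q → q* = 197.5, p* = 62.75.
At q = 126: demand price = 201 − 0.7·126 = 112.8; supply price = 43 + 0.1·126 = 55.6.
Δq = 197.5 − 126 = 71.5; wedge = 112.8 − 55.6 = 57.2.
The triangle = ½ × 71.5 × 57.2 = $2044.90.

$2044.90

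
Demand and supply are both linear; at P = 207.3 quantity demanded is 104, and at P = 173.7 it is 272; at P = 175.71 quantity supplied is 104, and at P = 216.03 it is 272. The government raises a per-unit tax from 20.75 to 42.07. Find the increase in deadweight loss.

1521.96

Demand slope = (173.7 − 207.3)/(272 − 104) = −0.2, so P = 228.1 − 0.2Q.
Supply slope = (216.03 − 175.71)/(272 − 104) = 0.24, so P = 150.75 + 0.24Q.
Competitive equilibrium: 228.1 − 0.2Q = 150.75 + 0.24Q → Q* = 175.7955, P* = 192.9409.
For a per-unit tax t: ΔQ = t/0.44, so DWL = ½·t·(t/0.44) = t²/0.88.
At t = 20.75: DWL = 489.276. At t = 42.07: DWL = 2011.233.
Increase = 2011.233 − 489.276 = 1521.96.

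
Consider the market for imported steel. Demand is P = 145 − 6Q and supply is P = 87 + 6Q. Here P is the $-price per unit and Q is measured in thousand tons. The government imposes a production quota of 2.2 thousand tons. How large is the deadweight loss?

$41.61 thousand

Competitive equilibrium: 145 − 6Q = 87 + 6Q → Q* = 4.8333, P* = 116.
At Q = 2.2: demand price = 145 − 6·2.2 = 131.8; supply price = 87 + 6·2.2 = 100.2.
ΔQ = 4.8333 − 2.2 = 2.6333; wedge = 131.8 − 100.2 = 31.6.
The triangle = ½ × 2.6333 × 31.6 = $41.61 thousand.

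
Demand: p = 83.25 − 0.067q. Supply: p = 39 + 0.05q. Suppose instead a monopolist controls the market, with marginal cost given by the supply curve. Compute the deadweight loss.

Competitive equilibrium: 83.25 − 0.067q = 39 + 0.05q → q* = 378.2051, p* = 57.9103.
Marginal revenue: MR = 83.25 − 0.134q. Set MR = MC: 83.25 − 0.134q = 39 + 0.05q → q_m = 240.4891.
Price p_m = 83.25 − 0.067·240.4891 = 67.1372; MC(q_m) = 39 + 0.05·240.4891 = 51.0245.
Competitive q* = 378.2051, so Δq = 137.716; wedge = 67.1372 − 51.0245 = 16.1127.
The triangle = ½ × 137.716 × 16.1127 = 1109.49.

1109.49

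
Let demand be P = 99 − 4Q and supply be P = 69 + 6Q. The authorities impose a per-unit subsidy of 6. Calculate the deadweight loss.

1.80

Competitive equilibrium: 99 − 4Q = 69 + 6Q → Q* = 3, P* = 87.
The subsidy lowers effective supply by 6: P = 63 + 6Q.
New quantity: 99 − 4Q = 63 + 6Q → Q' = 3.6.
Overproduction ΔQ = 3.6 − 3 = 0.6; wedge = subsidy = 6.
Deadweight loss = ½ × 0.6 × 6 = 1.80.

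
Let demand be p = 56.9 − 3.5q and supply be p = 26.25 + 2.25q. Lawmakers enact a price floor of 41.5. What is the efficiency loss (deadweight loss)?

Competitive equilibrium: 56.9 − 3.5q = 26.25 + 2.25q → q* = 5.3304, p* = 38.2435.
At the floor p = 41.5, quantity demanded = (56.9 − 41.5)/3.5 = 4.4.
Sellers' marginal cost at q' = 4.4: 26.25 + 2.25·4.4 = 36.15.
Δq = 5.3304 − 4.4 = 0.9304; wedge = 41.5 − 36.15 = 5.35.
Welfare loss = ½ × 0.9304 × 5.35 = 2.49.

2.49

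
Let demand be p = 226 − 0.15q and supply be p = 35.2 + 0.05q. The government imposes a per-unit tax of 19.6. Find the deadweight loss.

960.40

Competitive equilibrium: 226 − 0.15q = 35.2 + 0.05q → q* = 954, p* = 82.9.
With the tax, the buyer price exceeds the seller price by 19.6: (226 − 0.15q) − (35.2 + 0.05q) = 19.6 → q' = 856.
Δq = 954 − 856 = 98; the wedge equals the tax, 19.6.
DWL = ½ × 98 × 19.6 = 960.40.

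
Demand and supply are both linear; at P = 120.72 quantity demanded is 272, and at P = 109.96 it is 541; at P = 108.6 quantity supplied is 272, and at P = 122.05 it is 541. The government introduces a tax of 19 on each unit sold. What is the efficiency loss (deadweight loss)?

Demand slope = (109.96 − 120.72)/(541 − 272) = −0.04, so P = 131.6 − 0.04Q.
Supply slope = (122.05 − 108.6)/(541 − 272) = 0.05, so P = 95 + 0.05Q.
Competitive equilibrium: 131.6 − 0.04Q = 95 + 0.05Q → Q* = 406.6667, P* = 115.3333.
With the tax, the buyer price exceeds the seller price by 19: (131.6 − 0.04Q) − (95 + 0.05Q) = 19 → Q' = 195.5556.
ΔQ = 406.6667 − 195.5556 = 211.1111; the wedge equals the tax, 19.
DWL = ½ × 211.1111 × 19 = 2005.56.

2005.56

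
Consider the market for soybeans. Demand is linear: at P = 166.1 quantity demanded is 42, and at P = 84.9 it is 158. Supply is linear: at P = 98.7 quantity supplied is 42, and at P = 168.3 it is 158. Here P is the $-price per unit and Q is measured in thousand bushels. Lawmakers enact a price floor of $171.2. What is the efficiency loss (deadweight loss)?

Demand slope = (84.9 − 166.1)/(158 − 42) = −0.7, so P = 195.5 − 0.7Q.
Supply slope = (168.3 − 98.7)/(158 − 42) = 0.6, so P = 73.5 + 0.6Q.
Competitive equilibrium: 195.5 − 0.7Q = 73.5 + 0.6Q → Q* = 93.8462, P* = 129.8077.
At the floor P = 171.2, quantity demanded = (195.5 − 171.2)/0.7 = 34.7143.
Sellers' marginal cost at Q' = 34.7143: 73.5 + 0.6·34.7143 = 94.3286.
ΔQ = 93.8462 − 34.7143 = 59.1319; wedge = 171.2 − 94.3286 = 76.8714.
DWL = ½ × 59.1319 × 76.8714 = $2272.78 thousand.

$2272.78 thousand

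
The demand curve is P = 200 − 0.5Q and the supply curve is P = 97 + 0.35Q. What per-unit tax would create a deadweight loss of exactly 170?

17

Competitive equilibrium: 200 − 0.5Q = 97 + 0.35Q → Q* = 121.1765, P* = 139.4118.
A tax t gives ΔQ = t/0.85 and wedge t, so DWL = t²/1.7.
t²/1.7 = 170 → t² = 289 → t = 17.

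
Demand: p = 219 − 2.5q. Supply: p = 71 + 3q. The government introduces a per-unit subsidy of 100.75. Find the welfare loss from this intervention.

922.78

Competitive equilibrium: 219 − 2.5q = 71 + 3q → q* = 26.9091, p* = 151.7273.
The subsidy lowers effective supply by 100.75: p = 3q − 29.75.
New quantity: 219 − 2.5q = 3q − 29.75 → q' = 45.2273.
Overproduction Δq = 45.2273 − 26.9091 = 18.3182; wedge = subsidy = 100.75.
DWL = ½ × 18.3182 × 100.75 = 922.78.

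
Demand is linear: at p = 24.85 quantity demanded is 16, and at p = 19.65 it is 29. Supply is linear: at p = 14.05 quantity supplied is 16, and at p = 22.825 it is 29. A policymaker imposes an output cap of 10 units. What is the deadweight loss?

Demand slope = (19.65 − 24.85)/(29 − 16) = −0.4, so p = 31.25 − 0.4q.
Supply slope = (22.825 − 14.05)/(29 − 16) = 0.675, so p = 3.25 + 0.675q.
Competitive equilibrium: 31.25 − 0.4q = 3.25 + 0.675q → q* = 26.0465, p* = 20.8314.
At q = 10: demand price = 31.25 − 0.4·10 = 27.25; supply price = 3.25 + 0.675·10 = 10.
Δq = 26.0465 − 10 = 16.0465; wedge = 27.25 − 10 = 17.25.
DWL = ½ × 16.0465 × 17.25 = 138.40.

138.40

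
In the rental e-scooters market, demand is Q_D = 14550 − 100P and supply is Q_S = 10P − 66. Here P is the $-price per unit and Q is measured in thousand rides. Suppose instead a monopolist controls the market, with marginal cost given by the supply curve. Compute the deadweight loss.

In inverse form: demand P = 145.5 − 0.01Q, supply P = 6.6 + 0.1Q.
Competitive equilibrium: 145.5 − 0.01Q = 6.6 + 0.1Q → Q* = 1262.7273, P* = 132.8727.
Marginal revenue: MR = 145.5 − 0.02Q. Set MR = MC: 145.5 − 0.02Q = 6.6 + 0.1Q → Q_m = 1157.5.
Price P_m = 145.5 − 0.01·1157.5 = 133.925; MC(Q_m) = 6.6 + 0.1·1157.5 = 122.35.
Competitive Q* = 1262.7273, so ΔQ = 105.2273; wedge = 133.925 − 122.35 = 11.575.
Welfare loss = ½ × 105.2273 × 11.575 = $609 thousand.

$609 thousand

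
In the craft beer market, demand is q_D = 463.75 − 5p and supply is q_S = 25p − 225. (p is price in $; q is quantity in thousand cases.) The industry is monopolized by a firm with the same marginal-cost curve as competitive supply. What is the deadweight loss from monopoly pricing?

In inverse form: demand p = 92.75 − 0.2q, supply p = 9 + 0.04q.
Competitive equilibrium: 92.75 − 0.2q = 9 + 0.04q → q* = 348.9583, p* = 22.9583.
Marginal revenue: MR = 92.75 − 0.4q. Set MR = MC: 92.75 − 0.4q = 9 + 0.04q → q_m = 190.3409.
Price p_m = 92.75 − 0.2·190.3409 = 54.6818; MC(q_m) = 9 + 0.04·190.3409 = 16.6136.
Competitive q* = 348.9583, so Δq = 158.6174; wedge = 54.6818 − 16.6136 = 38.0682.
Welfare loss = ½ × 158.6174 × 38.0682 = $3019.14 thousand.

$3019.14 thousand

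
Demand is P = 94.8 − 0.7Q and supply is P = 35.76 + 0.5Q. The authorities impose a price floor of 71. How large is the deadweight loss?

138.624

Competitive equilibrium: 94.8 − 0.7Q = 35.76 + 0.5Q → Q* = 49.2, P* = 60.36.
At the floor P = 71, quantity demanded = (94.8 − 71)/0.7 = 34.
Sellers' marginal cost at Q' = 34: 35.76 + 0.5·34 = 52.76.
ΔQ = 49.2 − 34 = 15.2; wedge = 71 − 52.76 = 18.24.
The triangle = ½ × 15.2 × 18.24 = 138.624.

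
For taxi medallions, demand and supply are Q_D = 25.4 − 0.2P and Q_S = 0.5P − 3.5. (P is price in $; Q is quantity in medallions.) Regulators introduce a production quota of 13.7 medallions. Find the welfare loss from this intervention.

$41.49

In inverse form: demand P = 127 − 5Q, supply P = 7 + 2Q.
Competitive equilibrium: 127 − 5Q = 7 + 2Q → Q* = 17.1429, P* = 41.2857.
At Q = 13.7: demand price = 127 − 5·13.7 = 58.5; supply price = 7 + 2·13.7 = 34.4.
ΔQ = 17.1429 − 13.7 = 3.4429; wedge = 58.5 − 34.4 = 24.1.
The triangle = ½ × 3.4429 × 24.1 = $41.49.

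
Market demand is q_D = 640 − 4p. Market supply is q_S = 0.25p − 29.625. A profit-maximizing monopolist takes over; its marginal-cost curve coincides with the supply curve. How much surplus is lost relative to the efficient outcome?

0.63

In inverse form: demand p = 160 − 0.25q, supply p = 118.5 + 4q.
Competitive equilibrium: 160 − 0.25q = 118.5 + 4q → q* = 9.7647, p* = 157.5588.
Marginal revenue: MR = 160 − 0.5q. Set MR = MC: 160 − 0.5q = 118.5 + 4q → q_m = 9.2222.
Price p_m = 160 − 0.25·9.2222 = 157.6945; MC(q_m) = 118.5 + 4·9.2222 = 155.3888.
Competitive q* = 9.7647, so Δq = 0.5425; wedge = 157.6945 − 155.3888 = 2.3057.
The triangle = ½ × 0.5425 × 2.3057 = 0.63.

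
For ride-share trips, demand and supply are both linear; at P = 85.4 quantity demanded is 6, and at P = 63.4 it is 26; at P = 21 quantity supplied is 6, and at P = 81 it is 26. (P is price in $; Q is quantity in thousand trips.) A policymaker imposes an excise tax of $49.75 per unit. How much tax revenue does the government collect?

$476.27 thousand

Demand slope = (63.4 − 85.4)/(26 − 6) = −1.1, so P = 92 − 1.1Q.
Supply slope = (81 − 21)/(26 − 6) = 3, so P = 3 + 3Q.
Competitive equilibrium: 92 − 1.1Q = 3 + 3Q → Q* = 21.7073, P* = 68.122.
With the tax, the buyer price exceeds the seller price by 49.75: (92 − 1.1Q) − (3 + 3Q) = 49.75 → Q' = 9.5732.
Tax revenue = 49.75 × 9.5732 = $476.27 thousand.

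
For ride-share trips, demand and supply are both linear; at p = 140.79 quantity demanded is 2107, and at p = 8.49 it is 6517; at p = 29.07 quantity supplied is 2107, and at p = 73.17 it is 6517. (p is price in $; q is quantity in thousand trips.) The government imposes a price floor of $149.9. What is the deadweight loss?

Demand slope = (8.49 − 140.79)/(6517 − 2107) = −0.03, so p = 204 − 0.03q.
Supply slope = (73.17 − 29.07)/(6517 − 2107) = 0.01, so p = 8 + 0.01q.
Competitive equilibrium: 204 − 0.03q = 8 + 0.01q → q* = 4900, p* = 57.
At the floor p = 149.9, quantity demanded = (204 − 149.9)/0.03 = 1803.33333.
Sellers' marginal cost at q' = 1803.33333: 8 + 0.01·1803.33333 = 26.03333.
Δq = 4900 − 1803.33333 = 3096.66667; wedge = 149.9 − 26.03333 = 123.86667.
Deadweight loss = ½ × 3096.66667 × 123.86667 = $191786.89 thousand.

$191786.89 thousand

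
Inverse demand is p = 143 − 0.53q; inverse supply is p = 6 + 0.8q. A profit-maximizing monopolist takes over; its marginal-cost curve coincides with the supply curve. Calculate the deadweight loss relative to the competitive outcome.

Competitive equilibrium: 143 − 0.53q = 6 + 0.8q → q* = 103.0075, p* = 88.406.
Marginal revenue: MR = 143 − 1.06q. Set MR = MC: 143 − 1.06q = 6 + 0.8q → q_m = 73.6559.
Price p_m = 143 − 0.53·73.6559 = 103.9624; MC(q_m) = 6 + 0.8·73.6559 = 64.9247.
Competitive q* = 103.0075, so Δq = 29.3516; wedge = 103.9624 − 64.9247 = 39.0377.
The triangle = ½ × 29.3516 × 39.0377 = 572.91.

572.91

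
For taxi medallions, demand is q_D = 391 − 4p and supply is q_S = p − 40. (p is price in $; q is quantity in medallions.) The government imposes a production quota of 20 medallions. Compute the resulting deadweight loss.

In inverse form: demand p = 97.75 − 0.25q, supply p = 40 + q.
Competitive equilibrium: 97.75 − 0.25q = 40 + q → q* = 46.2, p* = 86.2.
At q = 20: demand price = 97.75 − 0.25·20 = 92.75; supply price = 40 + 1·20 = 60.
Δq = 46.2 − 20 = 26.2; wedge = 92.75 − 60 = 32.75.
Deadweight loss = ½ × 26.2 × 32.75 = $429.025.

$429.025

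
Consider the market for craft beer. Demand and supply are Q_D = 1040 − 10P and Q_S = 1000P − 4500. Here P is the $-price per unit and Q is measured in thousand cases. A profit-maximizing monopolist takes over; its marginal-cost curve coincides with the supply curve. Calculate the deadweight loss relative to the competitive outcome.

In inverse form: demand P = 104 − 0.1Q, supply P = 4.5 + 0.001Q.
Competitive equilibrium: 104 − 0.1Q = 4.5 + 0.001Q → Q* = 985.1485, P* = 5.4851.
Marginal revenue: MR = 104 − 0.2Q. Set MR = MC: 104 − 0.2Q = 4.5 + 0.001Q → Q_m = 495.0249.
Price P_m = 104 − 0.1·495.0249 = 54.4975; MC(Q_m) = 4.5 + 0.001·495.0249 = 4.995.
Competitive Q* = 985.1485, so ΔQ = 490.1236; wedge = 54.4975 − 4.995 = 49.5025.
Deadweight loss = ½ × 490.1236 × 49.5025 = $12131.17 thousand.

$12131.17 thousand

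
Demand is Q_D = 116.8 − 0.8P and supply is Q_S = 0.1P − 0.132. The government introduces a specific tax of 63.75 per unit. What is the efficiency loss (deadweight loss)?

In inverse form: demand P = 146 − 1.25Q, supply P = 1.32 + 10Q.
Competitive equilibrium: 146 − 1.25Q = 1.32 + 10Q → Q* = 12.86044, P* = 129.92444.
With the tax, the buyer price exceeds the seller price by 63.75: (146 − 1.25Q) − (1.32 + 10Q) = 63.75 → Q' = 7.19378.
ΔQ = 12.86044 − 7.19378 = 5.66666; the wedge equals the tax, 63.75.
Welfare loss = ½ × 5.66666 × 63.75 = 180.625.

180.625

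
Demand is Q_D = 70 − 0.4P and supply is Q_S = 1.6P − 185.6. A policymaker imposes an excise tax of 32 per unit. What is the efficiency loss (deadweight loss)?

163.84

In inverse form: demand P = 175 − 2.5Q, supply P = 116 + 0.625Q.
Competitive equilibrium: 175 − 2.5Q = 116 + 0.625Q → Q* = 18.88, P* = 127.8.
With the tax, the buyer price exceeds the seller price by 32: (175 − 2.5Q) − (116 + 0.625Q) = 32 → Q' = 8.64.
ΔQ = 18.88 − 8.64 = 10.24; the wedge equals the tax, 32.
Welfare loss = ½ × 10.24 × 32 = 163.84.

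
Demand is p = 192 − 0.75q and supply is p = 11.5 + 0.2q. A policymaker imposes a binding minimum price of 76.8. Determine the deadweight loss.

Competitive equilibrium: 192 − 0.75q = 11.5 + 0.2q → q* = 190, p* = 49.5.
At the floor p = 76.8, quantity demanded = (192 − 76.8)/0.75 = 153.6.
Sellers' marginal cost at q' = 153.6: 11.5 + 0.2·153.6 = 42.22.
Δq = 190 − 153.6 = 36.4; wedge = 76.8 − 42.22 = 34.58.
DWL = ½ × 36.4 × 34.58 = 629.356.

629.356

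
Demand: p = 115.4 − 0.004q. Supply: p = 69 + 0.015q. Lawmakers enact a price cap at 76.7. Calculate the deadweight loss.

35341.53

Competitive equilibrium: 115.4 − 0.004q = 69 + 0.015q → q* = 2442.10526, p* = 105.63158.
At the ceiling p = 76.7, quantity supplied = (76.7 − 69)/0.015 = 513.33333.
Willingness to pay at q' = 513.33333: 115.4 − 0.004·513.33333 = 113.34667.
Δq = 2442.10526 − 513.33333 = 1928.77193; wedge = 113.34667 − 76.7 = 36.64667.
Deadweight loss = ½ × 1928.77193 × 36.64667 = 35341.53.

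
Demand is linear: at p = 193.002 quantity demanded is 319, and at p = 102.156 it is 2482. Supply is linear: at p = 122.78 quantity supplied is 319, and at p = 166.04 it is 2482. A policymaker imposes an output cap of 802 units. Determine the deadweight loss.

Demand slope = (102.156 − 193.002)/(2482 − 319) = −0.042, so p = 206.4 − 0.042q.
Supply slope = (166.04 − 122.78)/(2482 − 319) = 0.02, so p = 116.4 + 0.02q.
Competitive equilibrium: 206.4 − 0.042q = 116.4 + 0.02q → q* = 1451.6129, p* = 145.4323.
At q = 802: demand price = 206.4 − 0.042·802 = 172.716; supply price = 116.4 + 0.02·802 = 132.44.
Δq = 1451.6129 − 802 = 649.6129; wedge = 172.716 − 132.44 = 40.276.
The triangle = ½ × 649.6129 × 40.276 = 13081.90.

13081.90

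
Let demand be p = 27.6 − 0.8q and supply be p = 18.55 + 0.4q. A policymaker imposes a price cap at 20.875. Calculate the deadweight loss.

1.79

Competitive equilibrium: 27.6 − 0.8q = 18.55 + 0.4q → q* = 7.5417, p* = 21.5667.
At the ceiling p = 20.875, quantity supplied = (20.875 − 18.55)/0.4 = 5.8125.
Willingness to pay at q' = 5.8125: 27.6 − 0.8·5.8125 = 22.95.
Δq = 7.5417 − 5.8125 = 1.7292; wedge = 22.95 − 20.875 = 2.075.
Deadweight loss = ½ × 1.7292 × 2.075 = 1.79.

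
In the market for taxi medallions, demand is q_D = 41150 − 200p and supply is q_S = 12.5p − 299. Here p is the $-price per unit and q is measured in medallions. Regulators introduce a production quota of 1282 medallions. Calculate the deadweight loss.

In inverse form: demand p = 205.75 − 0.005q, supply p = 23.92 + 0.08q.
Competitive equilibrium: 205.75 − 0.005q = 23.92 + 0.08q → q* = 2139.1765, p* = 195.0541.
At q = 1282: demand price = 205.75 − 0.005·1282 = 199.34; supply price = 23.92 + 0.08·1282 = 126.48.
Δq = 2139.1765 − 1282 = 857.1765; wedge = 199.34 − 126.48 = 72.86.
The triangle = ½ × 857.1765 × 72.86 = $31226.94.

$31226.94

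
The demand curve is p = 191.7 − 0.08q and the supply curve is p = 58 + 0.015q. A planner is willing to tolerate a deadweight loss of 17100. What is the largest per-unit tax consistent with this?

57

Competitive equilibrium: 191.7 − 0.08q = 58 + 0.015q → q* = 1407.3684, p* = 79.1105.
A tax t gives Δq = t/0.095 and wedge t, so DWL = t²/0.19.
t²/0.19 = 17100 → t² = 3249 → t = 57.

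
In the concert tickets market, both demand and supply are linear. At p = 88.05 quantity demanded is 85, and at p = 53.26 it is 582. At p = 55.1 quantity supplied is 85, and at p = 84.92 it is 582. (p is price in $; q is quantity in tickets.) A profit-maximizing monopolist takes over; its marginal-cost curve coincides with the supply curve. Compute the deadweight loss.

$912.15

Demand slope = (53.26 − 88.05)/(582 − 85) = −0.07, so p = 94 − 0.07q.
Supply slope = (84.92 − 55.1)/(582 − 85) = 0.06, so p = 50 + 0.06q.
Competitive equilibrium: 94 − 0.07q = 50 + 0.06q → q* = 338.4615, p* = 70.3077.
Marginal revenue: MR = 94 − 0.14q. Set MR = MC: 94 − 0.14q = 50 + 0.06q → q_m = 220.
Price p_m = 94 − 0.07·220 = 78.6; MC(q_m) = 50 + 0.06·220 = 63.2.
Competitive q* = 338.4615, so Δq = 118.4615; wedge = 78.6 − 63.2 = 15.4.
The triangle = ½ × 118.4615 × 15.4 = $912.15.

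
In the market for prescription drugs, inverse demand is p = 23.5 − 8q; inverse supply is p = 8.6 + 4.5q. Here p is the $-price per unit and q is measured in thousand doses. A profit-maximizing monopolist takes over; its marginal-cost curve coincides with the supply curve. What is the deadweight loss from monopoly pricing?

$1.35 thousand

Competitive equilibrium: 23.5 − 8q = 8.6 + 4.5q → q* = 1.192, p* = 13.964.
Marginal revenue: MR = 23.5 − 16q. Set MR = MC: 23.5 − 16q = 8.6 + 4.5q → q_m = 0.7268.
Price p_m = 23.5 − 8·0.7268 = 17.6856; MC(q_m) = 8.6 + 4.5·0.7268 = 11.8706.
Competitive q* = 1.192, so Δq = 0.4652; wedge = 17.6856 − 11.8706 = 5.815.
Deadweight loss = ½ × 0.4652 × 5.815 = $1.35 thousand.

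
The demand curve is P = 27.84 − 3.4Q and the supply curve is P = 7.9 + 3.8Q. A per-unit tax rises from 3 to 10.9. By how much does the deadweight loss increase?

Competitive equilibrium: 27.84 − 3.4Q = 7.9 + 3.8Q → Q* = 2.7694, P* = 18.4239.
For a per-unit tax t: ΔQ = t/7.2, so DWL = ½·t·(t/7.2) = t²/14.4.
At t = 3: DWL = 0.625. At t = 10.9: DWL = 8.251.
Increase = 8.251 − 0.625 = 7.63.

7.63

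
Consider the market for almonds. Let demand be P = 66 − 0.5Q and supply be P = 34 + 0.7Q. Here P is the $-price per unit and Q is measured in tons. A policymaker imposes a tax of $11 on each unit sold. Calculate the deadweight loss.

$50.42

Competitive equilibrium: 66 − 0.5Q = 34 + 0.7Q → Q* = 26.6667, P* = 52.6667.
With the tax, the buyer price exceeds the seller price by 11: (66 − 0.5Q) − (34 + 0.7Q) = 11 → Q' = 17.5.
ΔQ = 26.6667 − 17.5 = 9.1667; the wedge equals the tax, 11.
Deadweight loss = ½ × 9.1667 × 11 = $50.42.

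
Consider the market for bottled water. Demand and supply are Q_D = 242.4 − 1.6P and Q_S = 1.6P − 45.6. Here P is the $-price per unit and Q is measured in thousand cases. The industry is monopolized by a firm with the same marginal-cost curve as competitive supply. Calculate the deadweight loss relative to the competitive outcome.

In inverse form: demand P = 151.5 − 0.625Q, supply P = 28.5 + 0.625Q.
Competitive equilibrium: 151.5 − 0.625Q = 28.5 + 0.625Q → Q* = 98.4, P* = 90.
Marginal revenue: MR = 151.5 − 1.25Q. Set MR = MC: 151.5 − 1.25Q = 28.5 + 0.625Q → Q_m = 65.6.
Price P_m = 151.5 − 0.625·65.6 = 110.5; MC(Q_m) = 28.5 + 0.625·65.6 = 69.5.
Competitive Q* = 98.4, so ΔQ = 32.8; wedge = 110.5 − 69.5 = 41.
DWL = ½ × 32.8 × 41 = $672.40 thousand.

$672.40 thousand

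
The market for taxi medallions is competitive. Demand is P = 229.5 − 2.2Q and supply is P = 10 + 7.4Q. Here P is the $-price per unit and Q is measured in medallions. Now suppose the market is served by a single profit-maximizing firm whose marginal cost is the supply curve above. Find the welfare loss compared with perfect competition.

$87.23

Competitive equilibrium: 229.5 − 2.2Q = 10 + 7.4Q → Q* = 22.8646, P* = 179.1979.
Marginal revenue: MR = 229.5 − 4.4Q. Set MR = MC: 229.5 − 4.4Q = 10 + 7.4Q → Q_m = 18.6017.
Price P_m = 229.5 − 2.2·18.6017 = 188.5763; MC(Q_m) = 10 + 7.4·18.6017 = 147.6526.
Competitive Q* = 22.8646, so ΔQ = 4.2629; wedge = 188.5763 − 147.6526 = 40.9237.
The triangle = ½ × 4.2629 × 40.9237 = $87.23.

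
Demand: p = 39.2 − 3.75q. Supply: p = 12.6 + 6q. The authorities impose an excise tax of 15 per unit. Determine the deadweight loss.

Competitive equilibrium: 39.2 − 3.75q = 12.6 + 6q → q* = 2.7282, p* = 28.9692.
With the tax, the buyer price exceeds the seller price by 15: (39.2 − 3.75q) − (12.6 + 6q) = 15 → q' = 1.1897.
Δq = 2.7282 − 1.1897 = 1.5385; the wedge equals the tax, 15.
The triangle = ½ × 1.5385 × 15 = 11.54.

11.54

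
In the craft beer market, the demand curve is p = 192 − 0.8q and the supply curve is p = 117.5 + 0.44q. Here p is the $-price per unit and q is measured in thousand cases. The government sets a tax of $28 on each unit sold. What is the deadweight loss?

Competitive equilibrium: 192 − 0.8q = 117.5 + 0.44q → q* = 60.0806, p* = 143.9355.
With the tax, the buyer price exceeds the seller price by 28: (192 − 0.8q) − (117.5 + 0.44q) = 28 → q' = 37.5.
Δq = 60.0806 − 37.5 = 22.5806; the wedge equals the tax, 28.
Welfare loss = ½ × 22.5806 × 28 = $316.13 thousand.

$316.13 thousand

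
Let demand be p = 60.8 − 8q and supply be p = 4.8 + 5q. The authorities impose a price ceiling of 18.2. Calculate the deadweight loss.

17.22

Competitive equilibrium: 60.8 − 8q = 4.8 + 5q → q* = 4.3077, p* = 26.3385.
At the ceiling p = 18.2, quantity supplied = (18.2 − 4.8)/5 = 2.68.
Willingness to pay at q' = 2.68: 60.8 − 8·2.68 = 39.36.
Δq = 4.3077 − 2.68 = 1.6277; wedge = 39.36 − 18.2 = 21.16.
Welfare loss = ½ × 1.6277 × 21.16 = 17.22.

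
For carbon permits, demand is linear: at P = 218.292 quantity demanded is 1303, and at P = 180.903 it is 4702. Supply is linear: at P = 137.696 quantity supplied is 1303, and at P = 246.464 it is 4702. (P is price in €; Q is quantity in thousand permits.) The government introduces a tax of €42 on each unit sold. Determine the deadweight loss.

€20511.63 thousand

Demand slope = (180.903 − 218.292)/(4702 − 1303) = −0.011, so P = 232.625 − 0.011Q.
Supply slope = (246.464 − 137.696)/(4702 − 1303) = 0.032, so P = 96 + 0.032Q.
Competitive equilibrium: 232.625 − 0.011Q = 96 + 0.032Q → Q* = 3177.3256, P* = 197.6744.
With the tax, the buyer price exceeds the seller price by 42: (232.625 − 0.011Q) − (96 + 0.032Q) = 42 → Q' = 2200.5814.
ΔQ = 3177.3256 − 2200.5814 = 976.7442; the wedge equals the tax, 42.
Welfare loss = ½ × 976.7442 × 42 = €20511.63 thousand.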